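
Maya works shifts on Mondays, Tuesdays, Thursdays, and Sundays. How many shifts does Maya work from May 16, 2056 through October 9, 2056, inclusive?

84

May 16, 2056 is a Tuesday.
From May 16, 2056 to October 9, 2056 is 147 days inclusive.
147 = 7 × 21, so the span is exactly 21 full weeks.
Each full week contributes 4 days from the set (Mon, Tue, Thu, Sun): 21 × 4 = 84.
Total: 84.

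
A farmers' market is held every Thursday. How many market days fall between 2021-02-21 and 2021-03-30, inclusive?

2021-02-21 is a Sunday.
From 2021-02-21 to 2021-03-30 is 38 days inclusive.
38 = 7 × 5 + 3, so there are 5 full weeks plus 3 extra days.
Each full week contributes one Thursday: 5 so far.
The 3 extra days are Sunday, Monday, Tuesday — none qualify.
Total: 5 + 0 = 5.

5 Thursdays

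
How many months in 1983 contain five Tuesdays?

A month has five Tuesdays exactly when Tuesday falls within its first (length − 28) days.
Jan: 31 days, starts Sat → 5 of Sat, Sun, Mon
Feb: 28 days, starts Tue → 5 of (none)
Mar: 31 days, starts Tue → 5 of Tue, Wed, Thu ✓
Apr: 30 days, starts Fri → 5 of Fri, Sat
May: 31 days, starts Sun → 5 of Sun, Mon, Tue ✓
Jun: 30 days, starts Wed → 5 of Wed, Thu
Jul: 31 days, starts Fri → 5 of Fri, Sat, Sun
Aug: 31 days, starts Mon → 5 of Mon, Tue, Wed ✓
Sep: 30 days, starts Thu → 5 of Thu, Fri
Oct: 31 days, starts Sat → 5 of Sat, Sun, Mon
Nov: 30 days, starts Tue → 5 of Tue, Wed ✓
Dec: 31 days, starts Thu → 5 of Thu, Fri, Sat
Months with five Tuesdays: Mar, May, Aug, Nov.

4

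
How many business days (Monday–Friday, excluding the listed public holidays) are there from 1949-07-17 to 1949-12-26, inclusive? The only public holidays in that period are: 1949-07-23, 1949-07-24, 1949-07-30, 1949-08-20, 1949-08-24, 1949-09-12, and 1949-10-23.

114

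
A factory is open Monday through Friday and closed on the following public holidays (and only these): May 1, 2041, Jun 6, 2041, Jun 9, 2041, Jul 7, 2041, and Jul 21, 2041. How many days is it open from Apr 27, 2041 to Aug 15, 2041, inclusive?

77 business days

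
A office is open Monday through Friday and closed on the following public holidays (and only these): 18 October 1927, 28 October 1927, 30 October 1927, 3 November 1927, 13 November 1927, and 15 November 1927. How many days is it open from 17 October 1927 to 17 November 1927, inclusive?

17 October 1927 is a Monday.
From 17 October 1927 to 17 November 1927 is 32 days inclusive.
32 = 7 × 4 + 4, so there are 4 full weeks plus 4 extra days.
Each full week contributes 5 weekdays (Mon–Fri): 4 × 5 = 20.
The 4 extra days are Monday, Tuesday, Wednesday, Thursday — 4 of them qualify.
Total: 20 + 4 = 24.
Holidays: 18 October 1927 (Tue); 28 October 1927 (Fri); 30 October 1927 (Sun); 3 November 1927 (Thu); 13 November 1927 (Sun); 15 November 1927 (Tue).
4 of the 6 holidays fall on weekdays; the rest are weekends and were already excluded.
Business days: 24 − 4 = 20.

20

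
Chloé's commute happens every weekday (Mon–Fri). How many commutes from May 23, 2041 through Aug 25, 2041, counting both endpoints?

May 23, 2041 is a Thursday.
From May 23, 2041 to Aug 25, 2041 is 95 days inclusive.
95 = 7 × 13 + 4, so there are 13 full weeks plus 4 extra days.
Each full week contributes 5 weekdays (Mon–Fri): 13 × 5 = 65.
The 4 extra days are Thursday, Friday, Saturday, Sunday — 2 of them qualify.
Total: 65 + 2 = 67.

67 weekdays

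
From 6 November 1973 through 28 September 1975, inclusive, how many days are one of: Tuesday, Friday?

6 November 1973 is a Tuesday.
That's 692 days from start to end, counting both.
692 = 7 × 98 + 6, so there are 98 full weeks plus 6 extra days.
Each full week contributes 2 days from the set (Tue, Fri): 98 × 2 = 196.
The 6 extra days are Tue, Wed, Thu, Fri, Sat, Sun — 2 of them qualify.
Total: 196 + 2 = 198.

198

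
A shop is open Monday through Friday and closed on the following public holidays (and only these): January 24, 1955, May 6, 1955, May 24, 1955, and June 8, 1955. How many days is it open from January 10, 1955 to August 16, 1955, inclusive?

January 10, 1955 is a Monday.
The range spans 219 days (inclusive of both endpoints).
219 = 7 × 31 + 2, so there are 31 full weeks plus 2 extra days.
Each full week contributes 5 weekdays (Mon–Fri): 31 × 5 = 155.
The 2 extra days are Monday, Tuesday — 2 of them qualify.
Total: 155 + 2 = 157.
Holidays: January 24, 1955 (Mon); May 6, 1955 (Fri); May 24, 1955 (Tue); June 8, 1955 (Wed).
All 4 holidays fall on weekdays, so subtract 4.
Business days: 157 − 4 = 153.

153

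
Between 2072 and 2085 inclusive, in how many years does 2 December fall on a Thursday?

2

Day of week of December 2 in each year:
2072: Fri, 2073: Sat, 2074: Sun, 2075: Mon, 2076: Wed, 2077: Thu ✓, 2078: Fri, 2079: Sat, 2080: Mon, 2081: Tue, 2082: Wed, 2083: Thu ✓, 2084: Sat, 2085: Sun
Thursdays: 2077, 2083.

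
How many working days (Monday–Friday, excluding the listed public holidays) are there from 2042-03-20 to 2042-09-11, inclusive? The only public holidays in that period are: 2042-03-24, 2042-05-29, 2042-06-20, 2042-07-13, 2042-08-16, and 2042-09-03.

122

2042-03-20 is a Thursday.
The range spans 176 days (inclusive of both endpoints).
176 = 7 × 25 + 1, so there are 25 full weeks plus 1 extra day.
Each full week contributes 5 weekdays (Mon–Fri): 25 × 5 = 125.
The 1 extra day is Thu — 1 of them qualifies.
Total: 125 + 1 = 126.
Holidays: 2042-03-24 (Mon); 2042-05-29 (Thu); 2042-06-20 (Fri); 2042-07-13 (Sun); 2042-08-16 (Sat); 2042-09-03 (Wed).
4 of the 6 holidays fall on weekdays; the rest are weekends and were already excluded.
Business days: 126 − 4 = 122.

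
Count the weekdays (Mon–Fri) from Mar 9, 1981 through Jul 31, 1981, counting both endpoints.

105

Mar 9, 1981 is a Monday.
From Mar 9, 1981 to Jul 31, 1981 is 145 days inclusive.
145 = 7 × 20 + 5, so there are 20 full weeks plus 5 extra days.
Each full week contributes 5 weekdays (Mon–Fri): 20 × 5 = 100.
The 5 extra days are Monday, Tuesday, Wednesday, Thursday, Friday — 5 of them qualify.
Total: 100 + 5 = 105.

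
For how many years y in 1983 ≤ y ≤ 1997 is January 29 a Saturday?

2

Day of week of January 29 in each year:
1983: Sat ✓, 1984: Sun, 1985: Tue, 1986: Wed, 1987: Thu, 1988: Fri, 1989: Sun, 1990: Mon, 1991: Tue, 1992: Wed, 1993: Fri, 1994: Sat ✓, 1995: Sun, 1996: Mon, 1997: Wed
Saturdays: 1983, 1994.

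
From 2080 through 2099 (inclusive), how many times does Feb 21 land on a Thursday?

Day of week of February 21 in each year:
2080: Wed, 2081: Fri, 2082: Sat, 2083: Sun, 2084: Mon, 2085: Wed, 2086: Thu ✓, 2087: Fri, 2088: Sat, 2089: Mon, 2090: Tue, 2091: Wed, 2092: Thu ✓, 2093: Sat, 2094: Sun, 2095: Mon, 2096: Tue, 2097: Thu ✓, 2098: Fri, 2099: Sat
Thursdays: 2086, 2092, 2097.

3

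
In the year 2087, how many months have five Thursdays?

A month has five Thursdays exactly when Thursday falls within its first (length − 28) days.
Jan: 31 days, starts Wed → 5 of Wed, Thu, Fri ✓
Feb: 28 days, starts Sat → 5 of (none)
Mar: 31 days, starts Sat → 5 of Sat, Sun, Mon
Apr: 30 days, starts Tue → 5 of Tue, Wed
May: 31 days, starts Thu → 5 of Thu, Fri, Sat ✓
Jun: 30 days, starts Sun → 5 of Sun, Mon
Jul: 31 days, starts Tue → 5 of Tue, Wed, Thu ✓
Aug: 31 days, starts Fri → 5 of Fri, Sat, Sun
Sep: 30 days, starts Mon → 5 of Mon, Tue
Oct: 31 days, starts Wed → 5 of Wed, Thu, Fri ✓
Nov: 30 days, starts Sat → 5 of Sat, Sun
Dec: 31 days, starts Mon → 5 of Mon, Tue, Wed
Months with five Thursdays: Jan, May, Jul, Oct.

4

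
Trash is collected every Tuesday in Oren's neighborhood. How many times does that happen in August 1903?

1903-08-01 is a Saturday.
That's 31 days from start to end, counting both.
31 = 7 × 4 + 3, so there are 4 full weeks plus 3 extra days.
Each full week contributes one Tuesday: 4 so far.
The 3 extra days are Sat, Sun, Mon — none qualify.
Total: 4 + 0 = 4.

4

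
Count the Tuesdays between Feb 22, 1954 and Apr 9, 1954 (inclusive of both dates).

Feb 22, 1954 is a Monday.
That's 47 days from start to end, counting both.
47 = 7 × 6 + 5, so there are 6 full weeks plus 5 extra days.
Each full week contributes one Tuesday: 6 so far.
The 5 extra days are Monday, Tuesday, Wednesday, Thursday, Friday — 1 of them qualifies.
Total: 6 + 1 = 7.

7 Tuesdays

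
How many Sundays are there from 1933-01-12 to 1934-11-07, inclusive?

1933-01-12 is a Thursday.
From 1933-01-12 to 1934-11-07 is 665 days inclusive.
665 = 7 × 95, so the span is exactly 95 full weeks.
Each full week contributes one Sunday: 95 so far.

95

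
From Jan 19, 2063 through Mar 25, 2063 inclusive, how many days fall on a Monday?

9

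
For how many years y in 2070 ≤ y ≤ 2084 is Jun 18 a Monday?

1

Day of week of June 18 in each year:
2070: Wed, 2071: Thu, 2072: Sat, 2073: Sun, 2074: Mon ✓, 2075: Tue, 2076: Thu, 2077: Fri, 2078: Sat, 2079: Sun, 2080: Tue, 2081: Wed, 2082: Thu, 2083: Fri, 2084: Sun
Mondays: 2074.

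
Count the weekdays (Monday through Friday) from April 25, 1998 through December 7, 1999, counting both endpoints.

422

April 25, 1998 is a Saturday.
That's 592 days from start to end, counting both.
592 = 7 × 84 + 4, so there are 84 full weeks plus 4 extra days.
Each full week contributes 5 weekdays (Mon–Fri): 84 × 5 = 420.
The 4 extra days are Sat, Sun, Mon, Tue — 2 of them qualify.
Total: 420 + 2 = 422.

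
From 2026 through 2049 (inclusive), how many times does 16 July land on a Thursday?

Day of week of July 16 in each year:
2026: Thu ✓, 2027: Fri, 2028: Sun, 2029: Mon, 2030: Tue, 2031: Wed, 2032: Fri, 2033: Sat, 2034: Sun, 2035: Mon, 2036: Wed, 2037: Thu ✓, 2038: Fri, 2039: Sat, 2040: Mon, 2041: Tue, 2042: Wed, 2043: Thu ✓, 2044: Sat, 2045: Sun, 2046: Mon, 2047: Tue, 2048: Thu ✓, 2049: Fri
Thursdays: 2026, 2037, 2043, 2048.

4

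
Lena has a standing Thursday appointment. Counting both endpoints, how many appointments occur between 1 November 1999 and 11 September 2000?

45

1 November 1999 is a Monday.
That's 316 days from start to end, counting both.
316 = 7 × 45 + 1, so there are 45 full weeks plus 1 extra day.
Each full week contributes one Thursday: 45 so far.
The 1 extra day is Monday — none qualify.
Total: 45 + 0 = 45.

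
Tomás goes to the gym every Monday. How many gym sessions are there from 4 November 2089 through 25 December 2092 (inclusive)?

4 November 2089 is a Friday.
From 4 November 2089 to 25 December 2092 is 1148 days inclusive.
1148 = 7 × 164, so the span is exactly 164 full weeks.
Each full week contributes one Monday: 164 so far.
Total: 164.

164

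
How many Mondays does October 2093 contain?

Oct 1, 2093 is a Thursday.
The range spans 31 days (inclusive of both endpoints).
31 = 7 × 4 + 3, so there are 4 full weeks plus 3 extra days.
Each full week contributes one Monday: 4 so far.
The 3 extra days are Thursday, Friday, Saturday — none qualify.
Total: 4 + 0 = 4.

4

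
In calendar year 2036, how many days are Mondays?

52

Jan 1, 2036 is a Tuesday.
That's 366 days from start to end, counting both.
366 = 7 × 52 + 2, so there are 52 full weeks plus 2 extra days.
Each full week contributes one Monday: 52 so far.
The 2 extra days are Tuesday, Wednesday — none qualify.
Total: 52 + 0 = 52.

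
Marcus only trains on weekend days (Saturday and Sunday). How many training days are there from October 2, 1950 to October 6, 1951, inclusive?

105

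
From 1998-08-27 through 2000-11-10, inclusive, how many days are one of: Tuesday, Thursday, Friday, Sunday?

462

1998-08-27 is a Thursday.
From 1998-08-27 to 2000-11-10 is 807 days inclusive.
807 = 7 × 115 + 2, so there are 115 full weeks plus 2 extra days.
Each full week contributes 4 days from the set (Tue, Thu, Fri, Sun): 115 × 4 = 460.
The 2 extra days are Thursday, Friday — 2 of them qualify.
Total: 460 + 2 = 462.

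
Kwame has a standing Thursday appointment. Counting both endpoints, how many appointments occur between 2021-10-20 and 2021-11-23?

2021-10-20 is a Wednesday.
That's 35 days from start to end, counting both.
35 = 7 × 5, so the span is exactly 5 full weeks.
Each full week contributes one Thursday: 5 so far.
Total: 5.

5 Thursdays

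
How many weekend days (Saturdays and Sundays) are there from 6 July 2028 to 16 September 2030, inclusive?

6 July 2028 is a Thursday.
The range spans 803 days (inclusive of both endpoints).
803 = 7 × 114 + 5, so there are 114 full weeks plus 5 extra days.
Each full week contributes 2 weekend days (Sat, Sun): 114 × 2 = 228.
The 5 extra days are Thu, Fri, Sat, Sun, Mon — 2 of them qualify.
Total: 228 + 2 = 230.

230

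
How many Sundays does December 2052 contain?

5

December 1, 2052 is a Sunday.
From December 1, 2052 to December 31, 2052 is 31 days inclusive.
31 = 7 × 4 + 3, so there are 4 full weeks plus 3 extra days.
Each full week contributes one Sunday: 4 so far.
The 3 extra days are Sun, Mon, Tue — 1 of them qualifies.
Total: 4 + 1 = 5.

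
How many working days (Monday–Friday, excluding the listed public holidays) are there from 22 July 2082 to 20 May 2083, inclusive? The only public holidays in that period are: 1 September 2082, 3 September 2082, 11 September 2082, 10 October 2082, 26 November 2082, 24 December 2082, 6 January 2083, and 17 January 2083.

22 July 2082 is a Wednesday.
The range spans 303 days (inclusive of both endpoints).
303 = 7 × 43 + 2, so there are 43 full weeks plus 2 extra days.
Each full week contributes 5 weekdays (Mon–Fri): 43 × 5 = 215.
The 2 extra days are Wed, Thu — 2 of them qualify.
Total: 215 + 2 = 217.
Holidays: 1 September 2082 (Tue); 3 September 2082 (Thu); 11 September 2082 (Fri); 10 October 2082 (Sat); 26 November 2082 (Thu); 24 December 2082 (Thu); 6 January 2083 (Wed); 17 January 2083 (Sun).
6 of the 8 holidays fall on weekdays; the rest are weekends and were already excluded.
Business days: 217 − 6 = 211.

211 working days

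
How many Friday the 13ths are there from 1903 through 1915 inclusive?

23

Friday-the-13ths by year:
1903: Feb, Mar, Nov
1904: May
1905: Jan, Oct
1906: Apr, Jul
1907: Sep, Dec
1908: Mar, Nov
1909: Aug
1910: May
1911: Jan, Oct
1912: Sep, Dec
1913: Jun
1914: Feb, Mar, Nov
1915: Aug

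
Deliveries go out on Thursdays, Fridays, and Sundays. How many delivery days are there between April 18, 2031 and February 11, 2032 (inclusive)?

128

April 18, 2031 is a Friday.
From April 18, 2031 to February 11, 2032 is 300 days inclusive.
300 = 7 × 42 + 6, so there are 42 full weeks plus 6 extra days.
Each full week contributes 3 days from the set (Thu, Fri, Sun): 42 × 3 = 126.
The 6 extra days are Friday, Saturday, Sunday, Monday, Tuesday, Wednesday — 2 of them qualify.
Total: 126 + 2 = 128.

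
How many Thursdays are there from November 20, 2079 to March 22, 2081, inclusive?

70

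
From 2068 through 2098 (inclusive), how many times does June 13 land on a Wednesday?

Day of week of June 13 in each year:
2068: Wed ✓, 2069: Thu, 2070: Fri, 2071: Sat, 2072: Mon, 2073: Tue, 2074: Wed ✓, 2075: Thu, 2076: Sat, 2077: Sun, 2078: Mon, 2079: Tue, 2080: Thu, 2081: Fri, 2082: Sat, 2083: Sun, 2084: Tue, 2085: Wed ✓, 2086: Thu, 2087: Fri, 2088: Sun, 2089: Mon, 2090: Tue, 2091: Wed ✓, 2092: Fri, 2093: Sat, 2094: Sun, 2095: Mon, 2096: Wed ✓, 2097: Thu, 2098: Fri
Wednesdays: 2068, 2074, 2085, 2091, 2096.

5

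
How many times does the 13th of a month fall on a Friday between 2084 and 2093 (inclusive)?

17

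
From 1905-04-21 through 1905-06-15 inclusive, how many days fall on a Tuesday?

8

1905-04-21 is a Friday.
From 1905-04-21 to 1905-06-15 is 56 days inclusive.
56 = 7 × 8, so the span is exactly 8 full weeks.
Each full week contributes one Tuesday: 8 so far.
Total: 8.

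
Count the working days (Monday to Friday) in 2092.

262

Jan 1, 2092 is a Tuesday.
The range spans 366 days (inclusive of both endpoints).
366 = 7 × 52 + 2, so there are 52 full weeks plus 2 extra days.
Each full week contributes 5 weekdays (Mon–Fri): 52 × 5 = 260.
The 2 extra days are Tue, Wed — 2 of them qualify.
Total: 260 + 2 = 262.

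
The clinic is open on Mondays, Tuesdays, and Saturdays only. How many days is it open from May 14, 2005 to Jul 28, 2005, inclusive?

May 14, 2005 is a Saturday.
That's 76 days from start to end, counting both.
76 = 7 × 10 + 6, so there are 10 full weeks plus 6 extra days.
Each full week contributes 3 days from the set (Mon, Tue, Sat): 10 × 3 = 30.
The 6 extra days are Saturday, Sunday, Monday, Tuesday, Wednesday, Thursday — 3 of them qualify.
Total: 30 + 3 = 33.

33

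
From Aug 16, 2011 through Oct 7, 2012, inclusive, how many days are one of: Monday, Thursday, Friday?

Aug 16, 2011 is a Tuesday.
From Aug 16, 2011 to Oct 7, 2012 is 419 days inclusive.
419 = 7 × 59 + 6, so there are 59 full weeks plus 6 extra days.
Each full week contributes 3 days from the set (Mon, Thu, Fri): 59 × 3 = 177.
The 6 extra days are Tuesday, Wednesday, Thursday, Friday, Saturday, Sunday — 2 of them qualify.
Total: 177 + 2 = 179.

179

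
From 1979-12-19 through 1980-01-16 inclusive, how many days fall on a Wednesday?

5

1979-12-19 is a Wednesday.
The range spans 29 days (inclusive of both endpoints).
29 = 7 × 4 + 1, so there are 4 full weeks plus 1 extra day.
Each full week contributes one Wednesday: 4 so far.
The 1 extra day is Wednesday — 1 of them qualifies.
Total: 4 + 1 = 5.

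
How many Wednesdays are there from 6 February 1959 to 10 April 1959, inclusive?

6 February 1959 is a Friday.
That's 64 days from start to end, counting both.
64 = 7 × 9 + 1, so there are 9 full weeks plus 1 extra day.
Each full week contributes one Wednesday: 9 so far.
The 1 extra day is Fri — none qualify.
Total: 9 + 0 = 9.

9 Wednesdays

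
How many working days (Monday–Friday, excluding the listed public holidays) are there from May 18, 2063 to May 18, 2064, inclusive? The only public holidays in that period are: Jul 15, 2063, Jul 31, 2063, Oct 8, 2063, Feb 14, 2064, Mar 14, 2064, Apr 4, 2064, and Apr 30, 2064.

May 18, 2063 is a Friday.
The range spans 367 days (inclusive of both endpoints).
367 = 7 × 52 + 3, so there are 52 full weeks plus 3 extra days.
Each full week contributes 5 weekdays (Mon–Fri): 52 × 5 = 260.
The 3 extra days are Friday, Saturday, Sunday — 1 of them qualifies.
Total: 260 + 1 = 261.
Holidays: Jul 15, 2063 (Sun); Jul 31, 2063 (Tue); Oct 8, 2063 (Mon); Feb 14, 2064 (Thu); Mar 14, 2064 (Fri); Apr 4, 2064 (Fri); Apr 30, 2064 (Wed).
6 of the 7 holidays fall on weekdays; the rest are weekends and were already excluded.
Business days: 261 − 6 = 255.

255 working days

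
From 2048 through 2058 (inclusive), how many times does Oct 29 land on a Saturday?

Day of week of October 29 in each year:
2048: Thu, 2049: Fri, 2050: Sat ✓, 2051: Sun, 2052: Tue, 2053: Wed, 2054: Thu, 2055: Fri, 2056: Sun, 2057: Mon, 2058: Tue
Saturdays: 2050.

1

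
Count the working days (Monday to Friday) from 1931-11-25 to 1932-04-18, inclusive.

104 weekdays

1931-11-25 is a Wednesday.
The range spans 146 days (inclusive of both endpoints).
146 = 7 × 20 + 6, so there are 20 full weeks plus 6 extra days.
Each full week contributes 5 weekdays (Mon–Fri): 20 × 5 = 100.
The 6 extra days are Wed, Thu, Fri, Sat, Sun, Mon — 4 of them qualify.
Total: 100 + 4 = 104.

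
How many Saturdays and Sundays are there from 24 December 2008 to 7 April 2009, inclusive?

30

24 December 2008 is a Wednesday.
That's 105 days from start to end, counting both.
105 = 7 × 15, so the span is exactly 15 full weeks.
Each full week contributes 2 weekend days (Sat, Sun): 15 × 2 = 30.
Total: 30.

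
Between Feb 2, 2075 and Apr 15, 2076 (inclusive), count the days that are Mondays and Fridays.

125

Feb 2, 2075 is a Saturday.
The range spans 439 days (inclusive of both endpoints).
439 = 7 × 62 + 5, so there are 62 full weeks plus 5 extra days.
Each full week contributes 2 days from the set (Mon, Fri): 62 × 2 = 124.
The 5 extra days are Saturday, Sunday, Monday, Tuesday, Wednesday — 1 of them qualifies.
Total: 124 + 1 = 125.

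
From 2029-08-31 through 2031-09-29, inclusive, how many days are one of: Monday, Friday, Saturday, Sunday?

2029-08-31 is a Friday.
From 2029-08-31 to 2031-09-29 is 760 days inclusive.
760 = 7 × 108 + 4, so there are 108 full weeks plus 4 extra days.
Each full week contributes 4 days from the set (Mon, Fri, Sat, Sun): 108 × 4 = 432.
The 4 extra days are Fri, Sat, Sun, Mon — 4 of them qualify.
Total: 432 + 4 = 436.

436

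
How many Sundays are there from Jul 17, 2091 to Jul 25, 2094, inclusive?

158 Sundays

Jul 17, 2091 is a Tuesday.
That's 1105 days from start to end, counting both.
1105 = 7 × 157 + 6, so there are 157 full weeks plus 6 extra days.
Each full week contributes one Sunday: 157 so far.
The 6 extra days are Tue, Wed, Thu, Fri, Sat, Sun — 1 of them qualifies.
Total: 157 + 1 = 158.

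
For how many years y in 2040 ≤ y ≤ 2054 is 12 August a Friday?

2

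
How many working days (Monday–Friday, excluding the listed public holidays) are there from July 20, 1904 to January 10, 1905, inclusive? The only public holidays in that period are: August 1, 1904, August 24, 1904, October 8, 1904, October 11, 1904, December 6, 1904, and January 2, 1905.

120 working days

July 20, 1904 is a Wednesday.
That's 175 days from start to end, counting both.
175 = 7 × 25, so the span is exactly 25 full weeks.
Each full week contributes 5 weekdays (Mon–Fri): 25 × 5 = 125.
Total: 125.
Holidays: August 1, 1904 (Mon); August 24, 1904 (Wed); October 8, 1904 (Sat); October 11, 1904 (Tue); December 6, 1904 (Tue); January 2, 1905 (Mon).
5 of the 6 holidays fall on weekdays; the rest are weekends and were already excluded.
Business days: 125 − 5 = 120.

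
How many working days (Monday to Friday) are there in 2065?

261

2065-01-01 is a Thursday.
The range spans 365 days (inclusive of both endpoints).
365 = 7 × 52 + 1, so there are 52 full weeks plus 1 extra day.
Each full week contributes 5 weekdays (Mon–Fri): 52 × 5 = 260.
The 1 extra day is Thursday — 1 of them qualifies.
Total: 260 + 1 = 261.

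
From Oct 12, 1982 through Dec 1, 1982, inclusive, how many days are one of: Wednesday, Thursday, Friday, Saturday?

Oct 12, 1982 is a Tuesday.
From Oct 12, 1982 to Dec 1, 1982 is 51 days inclusive.
51 = 7 × 7 + 2, so there are 7 full weeks plus 2 extra days.
Each full week contributes 4 days from the set (Wed, Thu, Fri, Sat): 7 × 4 = 28.
The 2 extra days are Tuesday, Wednesday — 1 of them qualifies.
Total: 28 + 1 = 29.

29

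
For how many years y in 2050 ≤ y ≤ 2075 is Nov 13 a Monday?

4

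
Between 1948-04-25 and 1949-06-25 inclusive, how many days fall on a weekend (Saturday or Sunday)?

122

1948-04-25 is a Sunday.
That's 427 days from start to end, counting both.
427 = 7 × 61, so the span is exactly 61 full weeks.
Each full week contributes 2 weekend days (Sat, Sun): 61 × 2 = 122.
Total: 122.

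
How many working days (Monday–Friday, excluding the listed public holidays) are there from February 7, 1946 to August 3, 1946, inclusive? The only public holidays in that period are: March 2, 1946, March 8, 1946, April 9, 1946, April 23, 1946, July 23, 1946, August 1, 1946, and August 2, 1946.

121

February 7, 1946 is a Thursday.
The range spans 178 days (inclusive of both endpoints).
178 = 7 × 25 + 3, so there are 25 full weeks plus 3 extra days.
Each full week contributes 5 weekdays (Mon–Fri): 25 × 5 = 125.
The 3 extra days are Thursday, Friday, Saturday — 2 of them qualify.
Total: 125 + 2 = 127.
Holidays: March 2, 1946 (Sat); March 8, 1946 (Fri); April 9, 1946 (Tue); April 23, 1946 (Tue); July 23, 1946 (Tue); August 1, 1946 (Thu); August 2, 1946 (Fri).
6 of the 7 holidays fall on weekdays; the rest are weekends and were already excluded.
Business days: 127 − 6 = 121.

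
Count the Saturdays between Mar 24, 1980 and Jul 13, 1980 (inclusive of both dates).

Mar 24, 1980 is a Monday.
From Mar 24, 1980 to Jul 13, 1980 is 112 days inclusive.
112 = 7 × 16, so the span is exactly 16 full weeks.
Each full week contributes one Saturday: 16 so far.

16 Saturdays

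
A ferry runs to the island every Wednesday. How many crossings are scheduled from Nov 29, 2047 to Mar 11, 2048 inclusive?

15 Wednesdays

Nov 29, 2047 is a Friday.
That's 104 days from start to end, counting both.
104 = 7 × 14 + 6, so there are 14 full weeks plus 6 extra days.
Each full week contributes one Wednesday: 14 so far.
The 6 extra days are Fri, Sat, Sun, Mon, Tue, Wed — 1 of them qualifies.
Total: 14 + 1 = 15.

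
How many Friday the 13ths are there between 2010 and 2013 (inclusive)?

Friday-the-13ths by year:
2010: Aug
2011: May
2012: Jan, Apr, Jul
2013: Sep, Dec

7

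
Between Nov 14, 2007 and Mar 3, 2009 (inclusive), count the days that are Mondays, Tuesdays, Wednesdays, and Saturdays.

Nov 14, 2007 is a Wednesday.
From Nov 14, 2007 to Mar 3, 2009 is 476 days inclusive.
476 = 7 × 68, so the span is exactly 68 full weeks.
Each full week contributes 4 days from the set (Mon, Tue, Wed, Sat): 68 × 4 = 272.

272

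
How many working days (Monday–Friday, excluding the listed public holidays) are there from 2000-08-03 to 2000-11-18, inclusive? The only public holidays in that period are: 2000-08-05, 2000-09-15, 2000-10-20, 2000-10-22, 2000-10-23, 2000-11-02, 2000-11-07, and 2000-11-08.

71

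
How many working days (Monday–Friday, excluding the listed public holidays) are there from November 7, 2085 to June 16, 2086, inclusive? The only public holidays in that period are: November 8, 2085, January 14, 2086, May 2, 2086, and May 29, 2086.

154 working days

November 7, 2085 is a Wednesday.
The range spans 222 days (inclusive of both endpoints).
222 = 7 × 31 + 5, so there are 31 full weeks plus 5 extra days.
Each full week contributes 5 weekdays (Mon–Fri): 31 × 5 = 155.
The 5 extra days are Wednesday, Thursday, Friday, Saturday, Sunday — 3 of them qualify.
Total: 155 + 3 = 158.
Holidays: November 8, 2085 (Thu); January 14, 2086 (Mon); May 2, 2086 (Thu); May 29, 2086 (Wed).
All 4 holidays fall on weekdays, so subtract 4.
Business days: 158 − 4 = 154.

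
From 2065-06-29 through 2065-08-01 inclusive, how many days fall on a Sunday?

4 Sundays

2065-06-29 is a Monday.
That's 34 days from start to end, counting both.
34 = 7 × 4 + 6, so there are 4 full weeks plus 6 extra days.
Each full week contributes one Sunday: 4 so far.
The 6 extra days are Monday, Tuesday, Wednesday, Thursday, Friday, Saturday — none qualify.
Total: 4 + 0 = 4.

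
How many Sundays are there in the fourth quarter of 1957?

October 1, 1957 is a Tuesday.
The range spans 92 days (inclusive of both endpoints).
92 = 7 × 13 + 1, so there are 13 full weeks plus 1 extra day.
Each full week contributes one Sunday: 13 so far.
The 1 extra day is Tue — none qualify.
Total: 13 + 0 = 13.

13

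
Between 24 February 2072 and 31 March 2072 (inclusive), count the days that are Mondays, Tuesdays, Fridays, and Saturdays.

24 February 2072 is a Wednesday.
That's 37 days from start to end, counting both.
37 = 7 × 5 + 2, so there are 5 full weeks plus 2 extra days.
Each full week contributes 4 days from the set (Mon, Tue, Fri, Sat): 5 × 4 = 20.
The 2 extra days are Wednesday, Thursday — none qualify.
Total: 20 + 0 = 20.

20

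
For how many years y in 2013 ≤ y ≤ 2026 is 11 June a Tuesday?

3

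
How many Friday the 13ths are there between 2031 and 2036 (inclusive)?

Friday-the-13ths by year:
2031: Jun
2032: Feb, Aug
2033: May
2034: Jan, Oct
2035: Apr, Jul
2036: Jun

9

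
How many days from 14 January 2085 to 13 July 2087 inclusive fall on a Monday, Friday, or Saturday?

390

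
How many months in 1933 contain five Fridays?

A month has five Fridays exactly when Friday falls within its first (length − 28) days.
Jan: 31 days, starts Sun → 5 of Sun, Mon, Tue
Feb: 28 days, starts Wed → 5 of (none)
Mar: 31 days, starts Wed → 5 of Wed, Thu, Fri ✓
Apr: 30 days, starts Sat → 5 of Sat, Sun
May: 31 days, starts Mon → 5 of Mon, Tue, Wed
Jun: 30 days, starts Thu → 5 of Thu, Fri ✓
Jul: 31 days, starts Sat → 5 of Sat, Sun, Mon
Aug: 31 days, starts Tue → 5 of Tue, Wed, Thu
Sep: 30 days, starts Fri → 5 of Fri, Sat ✓
Oct: 31 days, starts Sun → 5 of Sun, Mon, Tue
Nov: 30 days, starts Wed → 5 of Wed, Thu
Dec: 31 days, starts Fri → 5 of Fri, Sat, Sun ✓
Months with five Fridays: Mar, Jun, Sep, Dec.

4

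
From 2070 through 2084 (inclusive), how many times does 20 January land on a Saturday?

Day of week of January 20 in each year:
2070: Mon, 2071: Tue, 2072: Wed, 2073: Fri, 2074: Sat ✓, 2075: Sun, 2076: Mon, 2077: Wed, 2078: Thu, 2079: Fri, 2080: Sat ✓, 2081: Mon, 2082: Tue, 2083: Wed, 2084: Thu
Saturdays: 2074, 2080.

2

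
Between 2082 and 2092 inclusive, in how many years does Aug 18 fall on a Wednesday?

Day of week of August 18 in each year:
2082: Tue, 2083: Wed ✓, 2084: Fri, 2085: Sat, 2086: Sun, 2087: Mon, 2088: Wed ✓, 2089: Thu, 2090: Fri, 2091: Sat, 2092: Mon
Wednesdays: 2083, 2088.

2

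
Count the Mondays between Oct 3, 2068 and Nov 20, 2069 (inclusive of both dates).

Oct 3, 2068 is a Wednesday.
From Oct 3, 2068 to Nov 20, 2069 is 414 days inclusive.
414 = 7 × 59 + 1, so there are 59 full weeks plus 1 extra day.
Each full week contributes one Monday: 59 so far.
The 1 extra day is Wed — none qualify.
Total: 59 + 0 = 59.

59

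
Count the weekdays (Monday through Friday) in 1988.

Jan 1, 1988 is a Friday.
That's 366 days from start to end, counting both.
366 = 7 × 52 + 2, so there are 52 full weeks plus 2 extra days.
Each full week contributes 5 weekdays (Mon–Fri): 52 × 5 = 260.
The 2 extra days are Friday, Saturday — 1 of them qualifies.
Total: 260 + 1 = 261.

261 weekdays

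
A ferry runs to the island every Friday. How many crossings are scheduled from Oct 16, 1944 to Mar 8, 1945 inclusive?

Oct 16, 1944 is a Monday.
The range spans 144 days (inclusive of both endpoints).
144 = 7 × 20 + 4, so there are 20 full weeks plus 4 extra days.
Each full week contributes one Friday: 20 so far.
The 4 extra days are Monday, Tuesday, Wednesday, Thursday — none qualify.
Total: 20 + 0 = 20.

20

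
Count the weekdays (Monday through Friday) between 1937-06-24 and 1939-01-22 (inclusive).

1937-06-24 is a Thursday.
From 1937-06-24 to 1939-01-22 is 578 days inclusive.
578 = 7 × 82 + 4, so there are 82 full weeks plus 4 extra days.
Each full week contributes 5 weekdays (Mon–Fri): 82 × 5 = 410.
The 4 extra days are Thursday, Friday, Saturday, Sunday — 2 of them qualify.
Total: 410 + 2 = 412.

412 weekdays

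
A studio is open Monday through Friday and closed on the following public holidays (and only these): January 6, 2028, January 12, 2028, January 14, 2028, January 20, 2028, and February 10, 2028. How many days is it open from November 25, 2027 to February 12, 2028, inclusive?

November 25, 2027 is a Thursday.
The range spans 80 days (inclusive of both endpoints).
80 = 7 × 11 + 3, so there are 11 full weeks plus 3 extra days.
Each full week contributes 5 weekdays (Mon–Fri): 11 × 5 = 55.
The 3 extra days are Thursday, Friday, Saturday — 2 of them qualify.
Total: 55 + 2 = 57.
Holidays: January 6, 2028 (Thu); January 12, 2028 (Wed); January 14, 2028 (Fri); January 20, 2028 (Thu); February 10, 2028 (Thu).
All 5 holidays fall on weekdays, so subtract 5.
Business days: 57 − 5 = 52.

52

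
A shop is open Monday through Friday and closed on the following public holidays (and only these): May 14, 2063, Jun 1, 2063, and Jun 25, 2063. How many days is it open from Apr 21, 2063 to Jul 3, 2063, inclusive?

Apr 21, 2063 is a Saturday.
That's 74 days from start to end, counting both.
74 = 7 × 10 + 4, so there are 10 full weeks plus 4 extra days.
Each full week contributes 5 weekdays (Mon–Fri): 10 × 5 = 50.
The 4 extra days are Saturday, Sunday, Monday, Tuesday — 2 of them qualify.
Total: 50 + 2 = 52.
Holidays: May 14, 2063 (Mon); Jun 1, 2063 (Fri); Jun 25, 2063 (Mon).
All 3 holidays fall on weekdays, so subtract 3.
Business days: 52 − 3 = 49.

49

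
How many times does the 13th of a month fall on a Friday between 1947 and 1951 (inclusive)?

8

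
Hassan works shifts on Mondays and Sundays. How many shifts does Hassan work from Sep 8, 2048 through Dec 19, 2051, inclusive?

Sep 8, 2048 is a Tuesday.
That's 1198 days from start to end, counting both.
1198 = 7 × 171 + 1, so there are 171 full weeks plus 1 extra day.
Each full week contributes 2 days from the set (Mon, Sun): 171 × 2 = 342.
The 1 extra day is Tuesday — none qualify.
Total: 342 + 0 = 342.

342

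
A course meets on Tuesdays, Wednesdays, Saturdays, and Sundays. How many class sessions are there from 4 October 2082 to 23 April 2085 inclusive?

533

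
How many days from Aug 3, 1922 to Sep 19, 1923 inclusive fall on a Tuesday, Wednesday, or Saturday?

177

Aug 3, 1922 is a Thursday.
That's 413 days from start to end, counting both.
413 = 7 × 59, so the span is exactly 59 full weeks.
Each full week contributes 3 days from the set (Tue, Wed, Sat): 59 × 3 = 177.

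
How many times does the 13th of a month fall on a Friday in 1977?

The 13th falls on a Friday when the month's 13th has weekday Fri.
Jan 13 is Thu; Feb 13 is Sun; Mar 13 is Sun; Apr 13 is Wed; May 13 is Fri ✓; Jun 13 is Mon; Jul 13 is Wed; Aug 13 is Sat; Sep 13 is Tue; Oct 13 is Thu; Nov 13 is Sun; Dec 13 is Tue.
Friday the 13ths: May.

1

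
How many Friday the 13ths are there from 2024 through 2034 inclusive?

Friday-the-13ths by year:
2024: Sep, Dec
2025: Jun
2026: Feb, Mar, Nov
2027: Aug
2028: Oct
2029: Apr, Jul
2030: Sep, Dec
2031: Jun
2032: Feb, Aug
2033: May
2034: Jan, Oct

18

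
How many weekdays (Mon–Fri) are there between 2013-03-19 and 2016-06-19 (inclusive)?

2013-03-19 is a Tuesday.
From 2013-03-19 to 2016-06-19 is 1189 days inclusive.
1189 = 7 × 169 + 6, so there are 169 full weeks plus 6 extra days.
Each full week contributes 5 weekdays (Mon–Fri): 169 × 5 = 845.
The 6 extra days are Tue, Wed, Thu, Fri, Sat, Sun — 4 of them qualify.
Total: 845 + 4 = 849.

849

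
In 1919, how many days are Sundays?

Jan 1, 1919 is a Wednesday.
That's 365 days from start to end, counting both.
365 = 7 × 52 + 1, so there are 52 full weeks plus 1 extra day.
Each full week contributes one Sunday: 52 so far.
The 1 extra day is Wednesday — none qualify.
Total: 52 + 0 = 52.

52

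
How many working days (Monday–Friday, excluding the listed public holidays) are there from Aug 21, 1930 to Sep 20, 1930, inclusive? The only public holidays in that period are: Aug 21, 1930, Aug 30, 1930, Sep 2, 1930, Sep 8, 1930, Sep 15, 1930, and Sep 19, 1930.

17 working days

Aug 21, 1930 is a Thursday.
From Aug 21, 1930 to Sep 20, 1930 is 31 days inclusive.
31 = 7 × 4 + 3, so there are 4 full weeks plus 3 extra days.
Each full week contributes 5 weekdays (Mon–Fri): 4 × 5 = 20.
The 3 extra days are Thu, Fri, Sat — 2 of them qualify.
Total: 20 + 2 = 22.
Holidays: Aug 21, 1930 (Thu); Aug 30, 1930 (Sat); Sep 2, 1930 (Tue); Sep 8, 1930 (Mon); Sep 15, 1930 (Mon); Sep 19, 1930 (Fri).
5 of the 6 holidays fall on weekdays; the rest are weekends and were already excluded.
Business days: 22 − 5 = 17.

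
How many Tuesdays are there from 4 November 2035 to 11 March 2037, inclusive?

71

4 November 2035 is a Sunday.
From 4 November 2035 to 11 March 2037 is 494 days inclusive.
494 = 7 × 70 + 4, so there are 70 full weeks plus 4 extra days.
Each full week contributes one Tuesday: 70 so far.
The 4 extra days are Sun, Mon, Tue, Wed — 1 of them qualifies.
Total: 70 + 1 = 71.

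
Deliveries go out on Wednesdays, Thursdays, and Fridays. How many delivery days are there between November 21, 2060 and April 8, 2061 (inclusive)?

November 21, 2060 is a Sunday.
From November 21, 2060 to April 8, 2061 is 139 days inclusive.
139 = 7 × 19 + 6, so there are 19 full weeks plus 6 extra days.
Each full week contributes 3 days from the set (Wed, Thu, Fri): 19 × 3 = 57.
The 6 extra days are Sunday, Monday, Tuesday, Wednesday, Thursday, Friday — 3 of them qualify.
Total: 57 + 3 = 60.

60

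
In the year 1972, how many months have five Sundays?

5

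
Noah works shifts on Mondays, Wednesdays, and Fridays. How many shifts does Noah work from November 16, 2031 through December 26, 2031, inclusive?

November 16, 2031 is a Sunday.
The range spans 41 days (inclusive of both endpoints).
41 = 7 × 5 + 6, so there are 5 full weeks plus 6 extra days.
Each full week contributes 3 days from the set (Mon, Wed, Fri): 5 × 3 = 15.
The 6 extra days are Sun, Mon, Tue, Wed, Thu, Fri — 3 of them qualify.
Total: 15 + 3 = 18.

18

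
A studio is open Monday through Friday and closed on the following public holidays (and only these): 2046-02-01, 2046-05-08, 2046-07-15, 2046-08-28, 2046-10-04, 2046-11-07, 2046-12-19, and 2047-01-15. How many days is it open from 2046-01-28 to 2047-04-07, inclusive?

2046-01-28 is a Sunday.
From 2046-01-28 to 2047-04-07 is 435 days inclusive.
435 = 7 × 62 + 1, so there are 62 full weeks plus 1 extra day.
Each full week contributes 5 weekdays (Mon–Fri): 62 × 5 = 310.
The 1 extra day is Sun — none qualify.
Total: 310 + 0 = 310.
Holidays: 2046-02-01 (Thu); 2046-05-08 (Tue); 2046-07-15 (Sun); 2046-08-28 (Tue); 2046-10-04 (Thu); 2046-11-07 (Wed); 2046-12-19 (Wed); 2047-01-15 (Tue).
7 of the 8 holidays fall on weekdays; the rest are weekends and were already excluded.
Business days: 310 − 7 = 303.

303 business days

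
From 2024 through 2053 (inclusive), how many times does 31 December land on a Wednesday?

5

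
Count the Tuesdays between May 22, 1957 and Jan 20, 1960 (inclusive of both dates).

May 22, 1957 is a Wednesday.
That's 974 days from start to end, counting both.
974 = 7 × 139 + 1, so there are 139 full weeks plus 1 extra day.
Each full week contributes one Tuesday: 139 so far.
The 1 extra day is Wednesday — none qualify.
Total: 139 + 0 = 139.

139 Tuesdays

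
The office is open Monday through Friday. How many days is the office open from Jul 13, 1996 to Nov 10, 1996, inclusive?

85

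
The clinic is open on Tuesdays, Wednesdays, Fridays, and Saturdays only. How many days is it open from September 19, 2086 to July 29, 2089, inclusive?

597

September 19, 2086 is a Thursday.
That's 1045 days from start to end, counting both.
1045 = 7 × 149 + 2, so there are 149 full weeks plus 2 extra days.
Each full week contributes 4 days from the set (Tue, Wed, Fri, Sat): 149 × 4 = 596.
The 2 extra days are Thursday, Friday — 1 of them qualifies.
Total: 596 + 1 = 597.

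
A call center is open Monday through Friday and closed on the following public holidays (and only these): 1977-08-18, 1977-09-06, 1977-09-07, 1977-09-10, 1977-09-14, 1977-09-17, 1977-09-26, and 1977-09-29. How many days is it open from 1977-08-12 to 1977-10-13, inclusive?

39 business days

1977-08-12 is a Friday.
The range spans 63 days (inclusive of both endpoints).
63 = 7 × 9, so the span is exactly 9 full weeks.
Each full week contributes 5 weekdays (Mon–Fri): 9 × 5 = 45.
Total: 45.
Holidays: 1977-08-18 (Thu); 1977-09-06 (Tue); 1977-09-07 (Wed); 1977-09-10 (Sat); 1977-09-14 (Wed); 1977-09-17 (Sat); 1977-09-26 (Mon); 1977-09-29 (Thu).
6 of the 8 holidays fall on weekdays; the rest are weekends and were already excluded.
Business days: 45 − 6 = 39.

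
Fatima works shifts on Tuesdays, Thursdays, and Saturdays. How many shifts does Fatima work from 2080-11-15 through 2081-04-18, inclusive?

66

2080-11-15 is a Friday.
The range spans 155 days (inclusive of both endpoints).
155 = 7 × 22 + 1, so there are 22 full weeks plus 1 extra day.
Each full week contributes 3 days from the set (Tue, Thu, Sat): 22 × 3 = 66.
The 1 extra day is Friday — none qualify.
Total: 66 + 0 = 66.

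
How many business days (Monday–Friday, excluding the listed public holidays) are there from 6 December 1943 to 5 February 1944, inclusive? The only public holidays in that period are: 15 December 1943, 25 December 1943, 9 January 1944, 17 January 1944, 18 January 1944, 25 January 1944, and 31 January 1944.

40 business days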